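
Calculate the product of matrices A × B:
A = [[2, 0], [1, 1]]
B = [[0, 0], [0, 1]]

Matrix multiplication:
C[0][0] = 2×0 + 0×0 = 0
C[0][1] = 2×0 + 0×1 = 0
C[1][0] = 1×0 + 1×0 = 0
C[1][1] = 1×0 + 1×1 = 1
Result: [[0, 0], [0, 1]]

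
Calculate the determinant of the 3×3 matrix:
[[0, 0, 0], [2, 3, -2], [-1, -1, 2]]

Expansion along first row:
det = 0·det([[3,-2],[-1,2]]) - 0·det([[2,-2],[-1,2]]) + 0·det([[2,3],[-1,-1]])
    = 0·(3·2 - -2·-1) - 0·(2·2 - -2·-1) + 0·(2·-1 - 3·-1)
    = 0·4 - 0·2 + 0·1
    = 0 + 0 + 0 = 0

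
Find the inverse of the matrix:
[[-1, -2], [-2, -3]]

For [[a,b],[c,d]], inverse = (1/det)·[[d,-b],[-c,a]]
det = (-1)(-3) - (-2)(-2) = 3 - 4 = -1
Inverse = (1/-1)·[[-3, 2], [2, -1]]
= [[3, -2], [-2, 1]]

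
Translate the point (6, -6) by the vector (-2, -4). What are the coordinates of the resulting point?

Translation by (-2, -4) (homogeneous matrix [[1, 0, -2], [0, 1, -4], [0, 0, 1]]):
x' = 6 + -2 = 4
y' = -6 + -4 = -10
Result: (4, -10)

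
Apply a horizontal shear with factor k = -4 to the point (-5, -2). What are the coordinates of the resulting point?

Shear matrix for horizontal shear with factor k = -4:
[[1, -4], [0, 1]]
Result: (-5, -2) → (3, -2)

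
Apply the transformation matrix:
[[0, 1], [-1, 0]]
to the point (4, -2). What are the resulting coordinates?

Matrix multiplication:
[[0, 1], [-1, 0]] × [4, -2]ᵀ
= [(0)(4) + (1)(-2), (-1)(4) + (0)(-2)]ᵀ
= [-2, -4]ᵀ
Result: (-2, -4)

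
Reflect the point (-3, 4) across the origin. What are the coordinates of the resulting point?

Reflection across origin: (-3, 4) → (3, -4)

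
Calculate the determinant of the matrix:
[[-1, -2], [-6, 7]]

For a 2×2 matrix [[a, b], [c, d]], det = ad - bc
det = (-1)(7) - (-2)(-6) = -7 - 12 = -19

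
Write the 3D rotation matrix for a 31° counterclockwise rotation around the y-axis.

Rotation matrix for counterclockwise 31° around y-axis:
cos(31°) = 0.8572, sin(31°) = 0.5150
Result: [[0.8572, 0, 0.5150], [0, 1, 0], [-0.5150, 0, 0.8572]]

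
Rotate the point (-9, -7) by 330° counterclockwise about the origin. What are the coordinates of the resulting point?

Rotation matrix for 330°: [[cos 330°, -sin 330°], [sin 330°, cos 330°]] ≈ [[0.866025, 0.500000], [-0.500000, 0.866025]]
[[0.866025, 0.500000], [-0.500000, 0.866025]] × [-9, -7]ᵀ ≈ [-11.2942, -1.5622]ᵀ
Result: (-11.2942, -1.5622)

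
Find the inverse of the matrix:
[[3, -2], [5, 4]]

For [[a,b],[c,d]], inverse = (1/det)·[[d,-b],[-c,a]]
det = (3)(4) - (-2)(5) = 12 - -10 = 22
Inverse = (1/22)·[[4, 2], [-5, 3]]
= [[2/11, 1/11], [-5/22, 3/22]]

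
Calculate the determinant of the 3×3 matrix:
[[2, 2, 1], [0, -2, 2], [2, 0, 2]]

Expansion along first row:
det = 2·det([[-2,2],[0,2]]) - 2·det([[0,2],[2,2]]) + 1·det([[0,-2],[2,0]])
    = 2·(-2·2 - 2·0) - 2·(0·2 - 2·2) + 1·(0·0 - -2·2)
    = 2·-4 - 2·-4 + 1·4
    = -8 + 8 + 4 = 4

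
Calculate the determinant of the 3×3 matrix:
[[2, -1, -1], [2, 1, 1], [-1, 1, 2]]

Expansion along first row:
det = 2·det([[1,1],[1,2]]) - -1·det([[2,1],[-1,2]]) + -1·det([[2,1],[-1,1]])
    = 2·(1·2 - 1·1) - -1·(2·2 - 1·-1) + -1·(2·1 - 1·-1)
    = 2·1 - -1·5 + -1·3
    = 2 + 5 + -3 = 4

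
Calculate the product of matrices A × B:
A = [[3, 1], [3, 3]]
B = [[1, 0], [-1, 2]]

Matrix multiplication:
C[0][0] = 3×1 + 1×-1 = 2
C[0][1] = 3×0 + 1×2 = 2
C[1][0] = 3×1 + 3×-1 = 0
C[1][1] = 3×0 + 3×2 = 6
Result: [[2, 2], [0, 6]]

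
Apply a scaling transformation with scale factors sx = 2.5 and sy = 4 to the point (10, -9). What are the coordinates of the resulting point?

Scaling matrix:
[[2.50, 0], [0, 4]]
Result: (10 × 2.5, -9 × 4) = (25, -36)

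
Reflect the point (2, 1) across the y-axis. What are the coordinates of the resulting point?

Reflection across y-axis: (2, 1) → (-2, 1)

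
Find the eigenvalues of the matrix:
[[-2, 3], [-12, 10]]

Characteristic equation: det(A - λI) = 0
λ² - (trace)λ + (det) = 0
trace = -2 + 10 = 8, det = (-2)(10) - (3)(-12) = 16
λ² - (8)λ + (16) = 0
λ = (8 ± √((8)² - 4·(16))) / 2 = (8 ± √0) / 2
Solving: λ = 4, 4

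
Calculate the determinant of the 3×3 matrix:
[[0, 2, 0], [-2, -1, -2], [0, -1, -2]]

Expansion along first row:
det = 0·det([[-1,-2],[-1,-2]]) - 2·det([[-2,-2],[0,-2]]) + 0·det([[-2,-1],[0,-1]])
    = 0·(-1·-2 - -2·-1) - 2·(-2·-2 - -2·0) + 0·(-2·-1 - -1·0)
    = 0·0 - 2·4 + 0·2
    = 0 + -8 + 0 = -8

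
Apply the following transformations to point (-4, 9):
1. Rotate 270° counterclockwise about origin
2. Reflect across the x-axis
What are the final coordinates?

Step 1: Rotate 270° → (9, 4)
Step 2: Reflect across x-axis → (9, -4)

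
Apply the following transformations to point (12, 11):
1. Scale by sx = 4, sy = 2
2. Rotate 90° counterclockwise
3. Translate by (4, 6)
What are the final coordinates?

Step 1: Scale → (48, 22)
Step 2: Rotate 90° → (-22, 48)
Step 3: Translate → (-18, 54)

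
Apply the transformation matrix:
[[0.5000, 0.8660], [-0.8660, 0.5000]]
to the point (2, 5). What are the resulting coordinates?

Matrix multiplication:
[[0.5000, 0.8660], [-0.8660, 0.5000]] × [2, 5]ᵀ
= [(0.5000)(2) + (0.8660)(5), (-0.8660)(2) + (0.5000)(5)]ᵀ
= [5.3300, 0.7680]ᵀ
Result: (5.3300, 0.7680)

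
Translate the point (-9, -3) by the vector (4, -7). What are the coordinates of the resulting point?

Translation by (4, -7) (homogeneous matrix [[1, 0, 4], [0, 1, -7], [0, 0, 1]]):
x' = -9 + 4 = -5
y' = -3 + -7 = -10
Result: (-5, -10)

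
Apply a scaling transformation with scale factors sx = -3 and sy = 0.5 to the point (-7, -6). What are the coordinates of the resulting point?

Scaling matrix:
[[-3, 0], [0, 0.50]]
Result: (-7 × -3, -6 × 0.5) = (21, -3)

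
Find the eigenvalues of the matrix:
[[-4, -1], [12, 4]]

Characteristic equation: det(A - λI) = 0
λ² - (trace)λ + (det) = 0
trace = -4 + 4 = 0, det = (-4)(4) - (-1)(12) = -4
λ² - (0)λ + (-4) = 0
λ = (0 ± √((0)² - 4·(-4))) / 2 = (0 ± √16) / 2
Solving: λ = -2, 2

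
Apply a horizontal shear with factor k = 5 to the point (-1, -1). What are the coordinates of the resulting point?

Shear matrix for horizontal shear with factor k = 5:
[[1, 5], [0, 1]]
Result: (-1, -1) → (-6, -1)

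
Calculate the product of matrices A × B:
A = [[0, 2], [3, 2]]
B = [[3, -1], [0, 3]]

Matrix multiplication:
C[0][0] = 0×3 + 2×0 = 0
C[0][1] = 0×-1 + 2×3 = 6
C[1][0] = 3×3 + 2×0 = 9
C[1][1] = 3×-1 + 2×3 = 3
Result: [[0, 6], [9, 3]]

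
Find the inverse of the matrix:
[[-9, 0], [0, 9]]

For [[a,b],[c,d]], inverse = (1/det)·[[d,-b],[-c,a]]
det = (-9)(9) - (0)(0) = -81 - 0 = -81
Inverse = (1/-81)·[[9, 0], [0, -9]]
= [[-1/9, 0], [0, 1/9]]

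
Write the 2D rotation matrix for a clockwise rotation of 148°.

Rotation matrix formula: [[cos θ, -sin θ], [sin θ, cos θ]]
A clockwise rotation by 148° is equivalent to a counterclockwise rotation by -148°.
For θ = -148°:
cos(-148°) = -0.8480
sin(-148°) = -0.5299
Result: [[-0.8480, 0.5299], [-0.5299, -0.8480]]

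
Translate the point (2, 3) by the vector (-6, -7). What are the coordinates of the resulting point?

Translation by (-6, -7) (homogeneous matrix [[1, 0, -6], [0, 1, -7], [0, 0, 1]]):
x' = 2 + -6 = -4
y' = 3 + -7 = -4
Result: (-4, -4)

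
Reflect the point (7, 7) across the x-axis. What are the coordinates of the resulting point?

Reflection across x-axis: (7, 7) → (7, -7)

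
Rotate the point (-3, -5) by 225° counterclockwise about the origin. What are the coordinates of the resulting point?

Rotation matrix for 225°: [[cos 225°, -sin 225°], [sin 225°, cos 225°]] ≈ [[-0.707107, 0.707107], [-0.707107, -0.707107]]
[[-0.707107, 0.707107], [-0.707107, -0.707107]] × [-3, -5]ᵀ ≈ [-1.4142, 5.6569]ᵀ
Result: (-1.4142, 5.6569)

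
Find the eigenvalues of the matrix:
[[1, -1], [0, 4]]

Characteristic equation: det(A - λI) = 0
λ² - (trace)λ + (det) = 0
trace = 1 + 4 = 5, det = (1)(4) - (-1)(0) = 4
λ² - (5)λ + (4) = 0
λ = (5 ± √((5)² - 4·(4))) / 2 = (5 ± √9) / 2
Solving: λ = 1, 4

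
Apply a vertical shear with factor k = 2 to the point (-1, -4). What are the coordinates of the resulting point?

Shear matrix for vertical shear with factor k = 2:
[[1, 0], [2, 1]]
Result: (-1, -4) → (-1, -6)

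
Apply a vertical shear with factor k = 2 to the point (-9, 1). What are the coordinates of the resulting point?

Shear matrix for vertical shear with factor k = 2:
[[1, 0], [2, 1]]
Result: (-9, 1) → (-9, -17)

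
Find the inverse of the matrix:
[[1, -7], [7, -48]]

For [[a,b],[c,d]], inverse = (1/det)·[[d,-b],[-c,a]]
det = (1)(-48) - (-7)(7) = -48 - -49 = 1
Inverse = [[-48, 7], [-7, 1]]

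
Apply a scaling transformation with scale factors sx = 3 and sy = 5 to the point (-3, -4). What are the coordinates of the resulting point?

Scaling matrix:
[[3, 0], [0, 5]]
Result: (-3 × 3, -4 × 5) = (-9, -20)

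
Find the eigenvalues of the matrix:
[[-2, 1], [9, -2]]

Characteristic equation: det(A - λI) = 0
λ² - (trace)λ + (det) = 0
trace = -2 + -2 = -4, det = (-2)(-2) - (1)(9) = -5
λ² - (-4)λ + (-5) = 0
λ = (-4 ± √((-4)² - 4·(-5))) / 2 = (-4 ± √36) / 2
Solving: λ = -5, 1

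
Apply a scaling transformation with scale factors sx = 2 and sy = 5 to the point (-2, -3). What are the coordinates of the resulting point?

Scaling matrix:
[[2, 0], [0, 5]]
Result: (-2 × 2, -3 × 5) = (-4, -15)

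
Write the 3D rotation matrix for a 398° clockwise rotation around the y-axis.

Rotation matrix for clockwise 398° around y-axis:
A clockwise rotation by 398° is a counterclockwise rotation by -398°.
cos(-398°) = 0.7880, sin(-398°) = -0.6157
Result: [[0.7880, 0, -0.6157], [0, 1, 0], [0.6157, 0, 0.7880]]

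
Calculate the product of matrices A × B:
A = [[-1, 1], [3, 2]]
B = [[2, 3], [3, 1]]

Matrix multiplication:
C[0][0] = -1×2 + 1×3 = 1
C[0][1] = -1×3 + 1×1 = -2
C[1][0] = 3×2 + 2×3 = 12
C[1][1] = 3×3 + 2×1 = 11
Result: [[1, -2], [12, 11]]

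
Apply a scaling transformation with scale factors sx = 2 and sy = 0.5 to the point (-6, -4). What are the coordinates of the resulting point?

Scaling matrix:
[[2, 0], [0, 0.50]]
Result: (-6 × 2, -4 × 0.5) = (-12, -2)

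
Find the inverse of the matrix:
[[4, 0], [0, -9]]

For [[a,b],[c,d]], inverse = (1/det)·[[d,-b],[-c,a]]
det = (4)(-9) - (0)(0) = -36 - 0 = -36
Inverse = (1/-36)·[[-9, 0], [0, 4]]
= [[1/4, 0], [0, -1/9]]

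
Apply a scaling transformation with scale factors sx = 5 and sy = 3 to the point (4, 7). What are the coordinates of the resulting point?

Scaling matrix:
[[5, 0], [0, 3]]
Result: (4 × 5, 7 × 3) = (20, 21)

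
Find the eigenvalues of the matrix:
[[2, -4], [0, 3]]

Characteristic equation: det(A - λI) = 0
λ² - (trace)λ + (det) = 0
trace = 2 + 3 = 5, det = (2)(3) - (-4)(0) = 6
λ² - (5)λ + (6) = 0
λ = (5 ± √((5)² - 4·(6))) / 2 = (5 ± √1) / 2
Solving: λ = 2, 3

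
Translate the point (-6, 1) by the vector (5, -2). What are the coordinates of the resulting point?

Translation by (5, -2) (homogeneous matrix [[1, 0, 5], [0, 1, -2], [0, 0, 1]]):
x' = -6 + 5 = -1
y' = 1 + -2 = -1
Result: (-1, -1)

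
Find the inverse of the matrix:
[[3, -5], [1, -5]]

For [[a,b],[c,d]], inverse = (1/det)·[[d,-b],[-c,a]]
det = (3)(-5) - (-5)(1) = -15 - -5 = -10
Inverse = (1/-10)·[[-5, 5], [-1, 3]]
= [[1/2, -1/2], [1/10, -3/10]]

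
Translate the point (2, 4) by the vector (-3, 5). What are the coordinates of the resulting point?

Translation by (-3, 5) (homogeneous matrix [[1, 0, -3], [0, 1, 5], [0, 0, 1]]):
x' = 2 + -3 = -1
y' = 4 + 5 = 9
Result: (-1, 9)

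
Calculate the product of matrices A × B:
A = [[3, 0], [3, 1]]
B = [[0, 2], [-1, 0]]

Matrix multiplication:
C[0][0] = 3×0 + 0×-1 = 0
C[0][1] = 3×2 + 0×0 = 6
C[1][0] = 3×0 + 1×-1 = -1
C[1][1] = 3×2 + 1×0 = 6
Result: [[0, 6], [-1, 6]]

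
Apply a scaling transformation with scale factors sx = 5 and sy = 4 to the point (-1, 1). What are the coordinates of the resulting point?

Scaling matrix:
[[5, 0], [0, 4]]
Result: (-1 × 5, 1 × 4) = (-5, 4)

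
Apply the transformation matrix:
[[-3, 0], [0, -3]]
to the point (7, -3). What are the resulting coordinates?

Matrix multiplication:
[[-3, 0], [0, -3]] × [7, -3]ᵀ
= [(-3)(7) + (0)(-3), (0)(7) + (-3)(-3)]ᵀ
= [-21, 9]ᵀ
Result: (-21, 9)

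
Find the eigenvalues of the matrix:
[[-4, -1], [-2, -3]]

Characteristic equation: det(A - λI) = 0
λ² - (trace)λ + (det) = 0
trace = -4 + -3 = -7, det = (-4)(-3) - (-1)(-2) = 10
λ² - (-7)λ + (10) = 0
λ = (-7 ± √((-7)² - 4·(10))) / 2 = (-7 ± √9) / 2
Solving: λ = -5, -2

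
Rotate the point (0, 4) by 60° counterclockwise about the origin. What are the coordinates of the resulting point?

Rotation matrix for 60°: [[cos 60°, -sin 60°], [sin 60°, cos 60°]] ≈ [[0.500000, -0.866025], [0.866025, 0.500000]]
[[0.500000, -0.866025], [0.866025, 0.500000]] × [0, 4]ᵀ ≈ [-3.4641, 2]ᵀ
Result: (-3.4641, 2)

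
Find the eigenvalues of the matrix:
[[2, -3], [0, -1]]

Characteristic equation: det(A - λI) = 0
λ² - (trace)λ + (det) = 0
trace = 2 + -1 = 1, det = (2)(-1) - (-3)(0) = -2
λ² - (1)λ + (-2) = 0
λ = (1 ± √((1)² - 4·(-2))) / 2 = (1 ± √9) / 2
Solving: λ = -1, 2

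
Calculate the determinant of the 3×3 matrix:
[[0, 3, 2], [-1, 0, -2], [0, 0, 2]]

Expansion along first row:
det = 0·det([[0,-2],[0,2]]) - 3·det([[-1,-2],[0,2]]) + 2·det([[-1,0],[0,0]])
    = 0·(0·2 - -2·0) - 3·(-1·2 - -2·0) + 2·(-1·0 - 0·0)
    = 0·0 - 3·-2 + 2·0
    = 0 + 6 + 0 = 6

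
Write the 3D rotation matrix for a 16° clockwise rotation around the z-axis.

Rotation matrix for clockwise 16° around z-axis:
A clockwise rotation by 16° is a counterclockwise rotation by -16°.
cos(-16°) = 0.9613, sin(-16°) = -0.2756
Result: [[0.9613, 0.2756, 0], [-0.2756, 0.9613, 0], [0, 0, 1]]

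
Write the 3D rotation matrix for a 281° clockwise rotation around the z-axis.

Rotation matrix for clockwise 281° around z-axis:
A clockwise rotation by 281° is a counterclockwise rotation by -281°.
cos(-281°) = 0.1908, sin(-281°) = 0.9816
Result: [[0.1908, -0.9816, 0], [0.9816, 0.1908, 0], [0, 0, 1]]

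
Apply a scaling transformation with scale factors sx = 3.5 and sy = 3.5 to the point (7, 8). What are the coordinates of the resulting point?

Scaling matrix:
[[3.50, 0], [0, 3.50]]
Result: (7 × 3.5, 8 × 3.5) = (24.5, 28)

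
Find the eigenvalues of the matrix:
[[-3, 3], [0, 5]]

Characteristic equation: det(A - λI) = 0
λ² - (trace)λ + (det) = 0
trace = -3 + 5 = 2, det = (-3)(5) - (3)(0) = -15
λ² - (2)λ + (-15) = 0
λ = (2 ± √((2)² - 4·(-15))) / 2 = (2 ± √64) / 2
Solving: λ = -3, 5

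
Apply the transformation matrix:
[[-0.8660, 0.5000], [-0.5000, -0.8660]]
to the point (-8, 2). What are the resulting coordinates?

Matrix multiplication:
[[-0.8660, 0.5000], [-0.5000, -0.8660]] × [-8, 2]ᵀ
= [(-0.8660)(-8) + (0.5000)(2), (-0.5000)(-8) + (-0.8660)(2)]ᵀ
= [7.9280, 2.2680]ᵀ
Result: (7.9280, 2.2680)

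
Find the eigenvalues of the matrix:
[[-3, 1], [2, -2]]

Characteristic equation: det(A - λI) = 0
λ² - (trace)λ + (det) = 0
trace = -3 + -2 = -5, det = (-3)(-2) - (1)(2) = 4
λ² - (-5)λ + (4) = 0
λ = (-5 ± √((-5)² - 4·(4))) / 2 = (-5 ± √9) / 2
Solving: λ = -4, -1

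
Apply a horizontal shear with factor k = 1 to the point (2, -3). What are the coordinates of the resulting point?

Shear matrix for horizontal shear with factor k = 1:
[[1, 1], [0, 1]]
Result: (2, -3) → (-1, -3)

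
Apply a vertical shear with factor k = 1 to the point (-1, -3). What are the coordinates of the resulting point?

Shear matrix for vertical shear with factor k = 1:
[[1, 0], [1, 1]]
Result: (-1, -3) → (-1, -4)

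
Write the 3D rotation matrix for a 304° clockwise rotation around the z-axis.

Rotation matrix for clockwise 304° around z-axis:
A clockwise rotation by 304° is a counterclockwise rotation by -304°.
cos(-304°) = 0.5592, sin(-304°) = 0.8290
Result: [[0.5592, -0.8290, 0], [0.8290, 0.5592, 0], [0, 0, 1]]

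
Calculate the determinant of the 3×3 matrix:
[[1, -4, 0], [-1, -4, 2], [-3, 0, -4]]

Expansion along first row:
det = 1·det([[-4,2],[0,-4]]) - -4·det([[-1,2],[-3,-4]]) + 0·det([[-1,-4],[-3,0]])
    = 1·(-4·-4 - 2·0) - -4·(-1·-4 - 2·-3) + 0·(-1·0 - -4·-3)
    = 1·16 - -4·10 + 0·-12
    = 16 + 40 + 0 = 56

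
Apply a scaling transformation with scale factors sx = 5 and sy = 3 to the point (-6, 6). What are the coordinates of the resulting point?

Scaling matrix:
[[5, 0], [0, 3]]
Result: (-6 × 5, 6 × 3) = (-30, 18)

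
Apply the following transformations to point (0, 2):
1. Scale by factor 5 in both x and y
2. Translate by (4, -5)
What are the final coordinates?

Step 1: Scale (0, 2) by 5 → (0, 10)
Step 2: Translate by (4, -5) → (4, 5)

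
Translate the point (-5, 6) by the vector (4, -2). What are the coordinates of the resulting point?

Translation by (4, -2) (homogeneous matrix [[1, 0, 4], [0, 1, -2], [0, 0, 1]]):
x' = -5 + 4 = -1
y' = 6 + -2 = 4
Result: (-1, 4)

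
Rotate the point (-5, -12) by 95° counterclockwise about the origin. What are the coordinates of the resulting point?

Rotation matrix for 95°: [[cos 95°, -sin 95°], [sin 95°, cos 95°]] ≈ [[-0.087156, -0.996195], [0.996195, -0.087156]]
[[-0.087156, -0.996195], [0.996195, -0.087156]] × [-5, -12]ᵀ ≈ [12.3901, -3.9351]ᵀ
Result: (12.3901, -3.9351)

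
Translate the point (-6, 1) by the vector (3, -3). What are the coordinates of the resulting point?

Translation by (3, -3) (homogeneous matrix [[1, 0, 3], [0, 1, -3], [0, 0, 1]]):
x' = -6 + 3 = -3
y' = 1 + -3 = -2
Result: (-3, -2)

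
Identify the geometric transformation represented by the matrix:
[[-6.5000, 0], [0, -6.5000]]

This matrix represents: uniform scaling by factor -6.5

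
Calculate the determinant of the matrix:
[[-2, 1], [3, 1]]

For a 2×2 matrix [[a, b], [c, d]], det = ad - bc
det = (-2)(1) - (1)(3) = -2 - 3 = -5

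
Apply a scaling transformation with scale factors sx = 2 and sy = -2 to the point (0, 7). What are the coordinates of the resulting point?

Scaling matrix:
[[2, 0], [0, -2]]
Result: (0 × 2, 7 × -2) = (0, -14)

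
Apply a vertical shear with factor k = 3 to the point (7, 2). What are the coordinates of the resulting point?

Shear matrix for vertical shear with factor k = 3:
[[1, 0], [3, 1]]
Result: (7, 2) → (7, 23)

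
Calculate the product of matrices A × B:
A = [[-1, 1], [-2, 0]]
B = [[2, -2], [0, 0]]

Matrix multiplication:
C[0][0] = -1×2 + 1×0 = -2
C[0][1] = -1×-2 + 1×0 = 2
C[1][0] = -2×2 + 0×0 = -4
C[1][1] = -2×-2 + 0×0 = 4
Result: [[-2, 2], [-4, 4]]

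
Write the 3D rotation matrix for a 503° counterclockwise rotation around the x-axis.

Rotation matrix for counterclockwise 503° around x-axis:
cos(503°) = -0.7986, sin(503°) = 0.6018
Result: [[1, 0, 0], [0, -0.7986, -0.6018], [0, 0.6018, -0.7986]]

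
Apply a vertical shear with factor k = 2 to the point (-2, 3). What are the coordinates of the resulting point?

Shear matrix for vertical shear with factor k = 2:
[[1, 0], [2, 1]]
Result: (-2, 3) → (-2, -1)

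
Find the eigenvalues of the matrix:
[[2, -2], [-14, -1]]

Characteristic equation: det(A - λI) = 0
λ² - (trace)λ + (det) = 0
trace = 2 + -1 = 1, det = (2)(-1) - (-2)(-14) = -30
λ² - (1)λ + (-30) = 0
λ = (1 ± √((1)² - 4·(-30))) / 2 = (1 ± √121) / 2
Solving: λ = -5, 6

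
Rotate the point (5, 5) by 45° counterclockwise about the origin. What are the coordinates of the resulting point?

Rotation matrix for 45°: [[cos 45°, -sin 45°], [sin 45°, cos 45°]] ≈ [[0.707107, -0.707107], [0.707107, 0.707107]]
[[0.707107, -0.707107], [0.707107, 0.707107]] × [5, 5]ᵀ ≈ [0, 7.0711]ᵀ
Result: (0, 7.0711)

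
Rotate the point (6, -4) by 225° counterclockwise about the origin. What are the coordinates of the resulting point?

Rotation matrix for 225°: [[cos 225°, -sin 225°], [sin 225°, cos 225°]] ≈ [[-0.707107, 0.707107], [-0.707107, -0.707107]]
[[-0.707107, 0.707107], [-0.707107, -0.707107]] × [6, -4]ᵀ ≈ [-7.0711, -1.4142]ᵀ
Result: (-7.0711, -1.4142)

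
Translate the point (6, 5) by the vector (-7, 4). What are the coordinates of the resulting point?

Translation by (-7, 4) (homogeneous matrix [[1, 0, -7], [0, 1, 4], [0, 0, 1]]):
x' = 6 + -7 = -1
y' = 5 + 4 = 9
Result: (-1, 9)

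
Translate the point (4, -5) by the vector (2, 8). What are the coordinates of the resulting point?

Translation by (2, 8) (homogeneous matrix [[1, 0, 2], [0, 1, 8], [0, 0, 1]]):
x' = 4 + 2 = 6
y' = -5 + 8 = 3
Result: (6, 3)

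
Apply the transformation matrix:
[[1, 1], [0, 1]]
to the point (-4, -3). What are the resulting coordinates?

Matrix multiplication:
[[1, 1], [0, 1]] × [-4, -3]ᵀ
= [(1)(-4) + (1)(-3), (0)(-4) + (1)(-3)]ᵀ
= [-7, -3]ᵀ
Result: (-7, -3)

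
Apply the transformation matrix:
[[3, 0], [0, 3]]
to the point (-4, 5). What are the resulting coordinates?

Matrix multiplication:
[[3, 0], [0, 3]] × [-4, 5]ᵀ
= [(3)(-4) + (0)(5), (0)(-4) + (3)(5)]ᵀ
= [-12, 15]ᵀ
Result: (-12, 15)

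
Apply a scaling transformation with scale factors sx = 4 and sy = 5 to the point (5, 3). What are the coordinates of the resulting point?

Scaling matrix:
[[4, 0], [0, 5]]
Result: (5 × 4, 3 × 5) = (20, 15)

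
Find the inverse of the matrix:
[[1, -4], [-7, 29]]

For [[a,b],[c,d]], inverse = (1/det)·[[d,-b],[-c,a]]
det = (1)(29) - (-4)(-7) = 29 - 28 = 1
Inverse = [[29, 4], [7, 1]]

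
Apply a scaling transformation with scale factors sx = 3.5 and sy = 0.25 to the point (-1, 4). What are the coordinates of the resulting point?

Scaling matrix:
[[3.50, 0], [0, 0.25]]
Result: (-1 × 3.5, 4 × 0.25) = (-3.5, 1)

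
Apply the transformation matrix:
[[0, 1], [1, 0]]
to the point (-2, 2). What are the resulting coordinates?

Matrix multiplication:
[[0, 1], [1, 0]] × [-2, 2]ᵀ
= [(0)(-2) + (1)(2), (1)(-2) + (0)(2)]ᵀ
= [2, -2]ᵀ
Result: (2, -2)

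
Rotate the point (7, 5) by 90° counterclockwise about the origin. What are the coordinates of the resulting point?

Rotation matrix for 90°: [[cos 90°, -sin 90°], [sin 90°, cos 90°]] = [[0, -1], [1, 0]]
[[0, -1], [1, 0]] × [7, 5]ᵀ = [-5, 7]ᵀ
Result: (-5, 7)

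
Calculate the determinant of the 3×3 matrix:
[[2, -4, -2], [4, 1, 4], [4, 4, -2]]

Expansion along first row:
det = 2·det([[1,4],[4,-2]]) - -4·det([[4,4],[4,-2]]) + -2·det([[4,1],[4,4]])
    = 2·(1·-2 - 4·4) - -4·(4·-2 - 4·4) + -2·(4·4 - 1·4)
    = 2·-18 - -4·-24 + -2·12
    = -36 + -96 + -24 = -156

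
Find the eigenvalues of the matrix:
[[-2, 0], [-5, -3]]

Characteristic equation: det(A - λI) = 0
λ² - (trace)λ + (det) = 0
trace = -2 + -3 = -5, det = (-2)(-3) - (0)(-5) = 6
λ² - (-5)λ + (6) = 0
λ = (-5 ± √((-5)² - 4·(6))) / 2 = (-5 ± √1) / 2
Solving: λ = -3, -2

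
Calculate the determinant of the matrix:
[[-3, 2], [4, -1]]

For a 2×2 matrix [[a, b], [c, d]], det = ad - bc
det = (-3)(-1) - (2)(4) = 3 - 8 = -5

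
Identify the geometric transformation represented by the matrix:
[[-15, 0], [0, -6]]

This matrix represents: non-uniform scaling by sx = -15, sy = -6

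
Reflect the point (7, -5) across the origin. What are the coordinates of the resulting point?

Reflection across origin: (7, -5) → (-7, 5)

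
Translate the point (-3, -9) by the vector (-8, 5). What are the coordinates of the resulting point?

Translation by (-8, 5) (homogeneous matrix [[1, 0, -8], [0, 1, 5], [0, 0, 1]]):
x' = -3 + -8 = -11
y' = -9 + 5 = -4
Result: (-11, -4)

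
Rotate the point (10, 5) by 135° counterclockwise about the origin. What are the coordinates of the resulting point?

Rotation matrix for 135°: [[cos 135°, -sin 135°], [sin 135°, cos 135°]] ≈ [[-0.707107, -0.707107], [0.707107, -0.707107]]
[[-0.707107, -0.707107], [0.707107, -0.707107]] × [10, 5]ᵀ ≈ [-10.6066, 3.5355]ᵀ
Result: (-10.6066, 3.5355)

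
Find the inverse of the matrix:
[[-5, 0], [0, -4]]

For [[a,b],[c,d]], inverse = (1/det)·[[d,-b],[-c,a]]
det = (-5)(-4) - (0)(0) = 20 - 0 = 20
Inverse = (1/20)·[[-4, 0], [0, -5]]
= [[-1/5, 0], [0, -1/4]]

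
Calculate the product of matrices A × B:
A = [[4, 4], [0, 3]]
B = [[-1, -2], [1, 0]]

Matrix multiplication:
C[0][0] = 4×-1 + 4×1 = 0
C[0][1] = 4×-2 + 4×0 = -8
C[1][0] = 0×-1 + 3×1 = 3
C[1][1] = 0×-2 + 3×0 = 0
Result: [[0, -8], [3, 0]]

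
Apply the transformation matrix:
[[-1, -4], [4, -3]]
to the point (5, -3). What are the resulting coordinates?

Matrix multiplication:
[[-1, -4], [4, -3]] × [5, -3]ᵀ
= [(-1)(5) + (-4)(-3), (4)(5) + (-3)(-3)]ᵀ
= [7, 29]ᵀ
Result: (7, 29)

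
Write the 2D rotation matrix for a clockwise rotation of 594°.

Rotation matrix formula: [[cos θ, -sin θ], [sin θ, cos θ]]
A clockwise rotation by 594° is equivalent to a counterclockwise rotation by -594°.
For θ = -594°:
cos(-594°) = -0.5878
sin(-594°) = 0.8090
Result: [[-0.5878, -0.8090], [0.8090, -0.5878]]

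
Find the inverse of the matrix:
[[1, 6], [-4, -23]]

For [[a,b],[c,d]], inverse = (1/det)·[[d,-b],[-c,a]]
det = (1)(-23) - (6)(-4) = -23 - -24 = 1
Inverse = [[-23, -6], [4, 1]]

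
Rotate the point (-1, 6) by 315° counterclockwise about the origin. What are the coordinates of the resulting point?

Rotation matrix for 315°: [[cos 315°, -sin 315°], [sin 315°, cos 315°]] ≈ [[0.707107, 0.707107], [-0.707107, 0.707107]]
[[0.707107, 0.707107], [-0.707107, 0.707107]] × [-1, 6]ᵀ ≈ [3.5355, 4.9497]ᵀ
Result: (3.5355, 4.9497)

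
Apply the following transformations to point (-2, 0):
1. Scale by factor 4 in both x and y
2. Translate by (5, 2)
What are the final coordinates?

Step 1: Scale (-2, 0) by 4 → (-8, 0)
Step 2: Translate by (5, 2) → (-3, 2)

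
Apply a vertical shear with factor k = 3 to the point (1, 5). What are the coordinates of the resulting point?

Shear matrix for vertical shear with factor k = 3:
[[1, 0], [3, 1]]
Result: (1, 5) → (1, 8)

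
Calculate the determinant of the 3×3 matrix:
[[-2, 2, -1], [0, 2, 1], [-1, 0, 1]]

Expansion along first row:
det = -2·det([[2,1],[0,1]]) - 2·det([[0,1],[-1,1]]) + -1·det([[0,2],[-1,0]])
    = -2·(2·1 - 1·0) - 2·(0·1 - 1·-1) + -1·(0·0 - 2·-1)
    = -2·2 - 2·1 + -1·2
    = -4 + -2 + -2 = -8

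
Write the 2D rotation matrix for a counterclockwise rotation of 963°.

Rotation matrix formula: [[cos θ, -sin θ], [sin θ, cos θ]]
For θ = 963°:
cos(963°) = -0.4540
sin(963°) = -0.8910
Result: [[-0.4540, 0.8910], [-0.8910, -0.4540]]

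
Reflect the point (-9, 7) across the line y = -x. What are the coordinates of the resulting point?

Reflection across line y = -x: (-9, 7) → (-7, 9)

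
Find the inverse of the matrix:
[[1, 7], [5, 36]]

For [[a,b],[c,d]], inverse = (1/det)·[[d,-b],[-c,a]]
det = (1)(36) - (7)(5) = 36 - 35 = 1
Inverse = [[36, -7], [-5, 1]]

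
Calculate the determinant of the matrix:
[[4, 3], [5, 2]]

For a 2×2 matrix [[a, b], [c, d]], det = ad - bc
det = (4)(2) - (3)(5) = 8 - 15 = -7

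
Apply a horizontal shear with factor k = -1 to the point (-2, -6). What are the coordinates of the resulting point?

Shear matrix for horizontal shear with factor k = -1:
[[1, -1], [0, 1]]
Result: (-2, -6) → (4, -6)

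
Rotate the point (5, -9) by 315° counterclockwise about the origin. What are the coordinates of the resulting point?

Rotation matrix for 315°: [[cos 315°, -sin 315°], [sin 315°, cos 315°]] ≈ [[0.707107, 0.707107], [-0.707107, 0.707107]]
[[0.707107, 0.707107], [-0.707107, 0.707107]] × [5, -9]ᵀ ≈ [-2.8284, -9.8995]ᵀ
Result: (-2.8284, -9.8995)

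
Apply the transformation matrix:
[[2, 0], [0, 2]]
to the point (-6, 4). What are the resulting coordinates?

Matrix multiplication:
[[2, 0], [0, 2]] × [-6, 4]ᵀ
= [(2)(-6) + (0)(4), (0)(-6) + (2)(4)]ᵀ
= [-12, 8]ᵀ
Result: (-12, 8)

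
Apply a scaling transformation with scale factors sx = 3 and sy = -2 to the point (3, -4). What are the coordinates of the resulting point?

Scaling matrix:
[[3, 0], [0, -2]]
Result: (3 × 3, -4 × -2) = (9, 8)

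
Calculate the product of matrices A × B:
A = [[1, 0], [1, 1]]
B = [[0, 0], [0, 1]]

Matrix multiplication:
C[0][0] = 1×0 + 0×0 = 0
C[0][1] = 1×0 + 0×1 = 0
C[1][0] = 1×0 + 1×0 = 0
C[1][1] = 1×0 + 1×1 = 1
Result: [[0, 0], [0, 1]]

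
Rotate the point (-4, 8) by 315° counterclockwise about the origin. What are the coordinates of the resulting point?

Rotation matrix for 315°: [[cos 315°, -sin 315°], [sin 315°, cos 315°]] ≈ [[0.707107, 0.707107], [-0.707107, 0.707107]]
[[0.707107, 0.707107], [-0.707107, 0.707107]] × [-4, 8]ᵀ ≈ [2.8284, 8.4853]ᵀ
Result: (2.8284, 8.4853)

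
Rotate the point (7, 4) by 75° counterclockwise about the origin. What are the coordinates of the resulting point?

Rotation matrix for 75°: [[cos 75°, -sin 75°], [sin 75°, cos 75°]] ≈ [[0.258819, -0.965926], [0.965926, 0.258819]]
[[0.258819, -0.965926], [0.965926, 0.258819]] × [7, 4]ᵀ ≈ [-2.0520, 7.7968]ᵀ
Result: (-2.0520, 7.7968)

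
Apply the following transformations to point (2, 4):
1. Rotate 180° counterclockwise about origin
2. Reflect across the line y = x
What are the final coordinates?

Step 1: Rotate 180° → (-2, -4)
Step 2: Reflect across line y = x → (-4, -2)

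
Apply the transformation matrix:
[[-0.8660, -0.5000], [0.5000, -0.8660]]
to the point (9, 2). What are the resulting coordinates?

Matrix multiplication:
[[-0.8660, -0.5000], [0.5000, -0.8660]] × [9, 2]ᵀ
= [(-0.8660)(9) + (-0.5000)(2), (0.5000)(9) + (-0.8660)(2)]ᵀ
= [-8.7940, 2.7680]ᵀ
Result: (-8.7940, 2.7680)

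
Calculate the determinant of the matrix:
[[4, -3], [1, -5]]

For a 2×2 matrix [[a, b], [c, d]], det = ad - bc
det = (4)(-5) - (-3)(1) = -20 - -3 = -17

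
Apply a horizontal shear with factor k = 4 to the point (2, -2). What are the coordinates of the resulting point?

Shear matrix for horizontal shear with factor k = 4:
[[1, 4], [0, 1]]
Result: (2, -2) → (-6, -2)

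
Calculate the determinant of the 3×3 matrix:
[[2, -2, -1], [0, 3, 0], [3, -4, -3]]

Expansion along first row:
det = 2·det([[3,0],[-4,-3]]) - -2·det([[0,0],[3,-3]]) + -1·det([[0,3],[3,-4]])
    = 2·(3·-3 - 0·-4) - -2·(0·-3 - 0·3) + -1·(0·-4 - 3·3)
    = 2·-9 - -2·0 + -1·-9
    = -18 + 0 + 9 = -9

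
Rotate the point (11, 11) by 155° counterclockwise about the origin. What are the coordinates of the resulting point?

Rotation matrix for 155°: [[cos 155°, -sin 155°], [sin 155°, cos 155°]] ≈ [[-0.906308, -0.422618], [0.422618, -0.906308]]
[[-0.906308, -0.422618], [0.422618, -0.906308]] × [11, 11]ᵀ ≈ [-14.6182, -5.3206]ᵀ
Result: (-14.6182, -5.3206)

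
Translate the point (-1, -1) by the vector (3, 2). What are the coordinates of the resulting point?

Translation by (3, 2) (homogeneous matrix [[1, 0, 3], [0, 1, 2], [0, 0, 1]]):
x' = -1 + 3 = 2
y' = -1 + 2 = 1
Result: (2, 1)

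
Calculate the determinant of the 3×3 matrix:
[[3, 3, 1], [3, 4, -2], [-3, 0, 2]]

Expansion along first row:
det = 3·det([[4,-2],[0,2]]) - 3·det([[3,-2],[-3,2]]) + 1·det([[3,4],[-3,0]])
    = 3·(4·2 - -2·0) - 3·(3·2 - -2·-3) + 1·(3·0 - 4·-3)
    = 3·8 - 3·0 + 1·12
    = 24 + 0 + 12 = 36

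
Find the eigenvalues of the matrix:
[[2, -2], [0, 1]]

Characteristic equation: det(A - λI) = 0
λ² - (trace)λ + (det) = 0
trace = 2 + 1 = 3, det = (2)(1) - (-2)(0) = 2
λ² - (3)λ + (2) = 0
λ = (3 ± √((3)² - 4·(2))) / 2 = (3 ± √1) / 2
Solving: λ = 1, 2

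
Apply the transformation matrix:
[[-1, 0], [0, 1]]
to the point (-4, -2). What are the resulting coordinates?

Matrix multiplication:
[[-1, 0], [0, 1]] × [-4, -2]ᵀ
= [(-1)(-4) + (0)(-2), (0)(-4) + (1)(-2)]ᵀ
= [4, -2]ᵀ
Result: (4, -2)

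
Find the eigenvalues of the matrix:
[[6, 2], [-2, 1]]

Characteristic equation: det(A - λI) = 0
λ² - (trace)λ + (det) = 0
trace = 6 + 1 = 7, det = (6)(1) - (2)(-2) = 10
λ² - (7)λ + (10) = 0
λ = (7 ± √((7)² - 4·(10))) / 2 = (7 ± √9) / 2
Solving: λ = 2, 5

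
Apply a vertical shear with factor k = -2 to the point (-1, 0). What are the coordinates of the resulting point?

Shear matrix for vertical shear with factor k = -2:
[[1, 0], [-2, 1]]
Result: (-1, 0) → (-1, 2)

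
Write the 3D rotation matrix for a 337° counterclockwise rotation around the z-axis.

Rotation matrix for counterclockwise 337° around z-axis:
cos(337°) = 0.9205, sin(337°) = -0.3907
Result: [[0.9205, 0.3907, 0], [-0.3907, 0.9205, 0], [0, 0, 1]]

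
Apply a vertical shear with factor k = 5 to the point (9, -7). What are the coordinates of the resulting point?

Shear matrix for vertical shear with factor k = 5:
[[1, 0], [5, 1]]
Result: (9, -7) → (9, 38)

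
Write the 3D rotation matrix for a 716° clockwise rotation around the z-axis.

Rotation matrix for clockwise 716° around z-axis:
A clockwise rotation by 716° is a counterclockwise rotation by -716°.
cos(-716°) = 0.9976, sin(-716°) = 0.0698
Result: [[0.9976, -0.0698, 0], [0.0698, 0.9976, 0], [0, 0, 1]]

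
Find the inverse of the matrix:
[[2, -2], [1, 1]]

For [[a,b],[c,d]], inverse = (1/det)·[[d,-b],[-c,a]]
det = (2)(1) - (-2)(1) = 2 - -2 = 4
Inverse = (1/4)·[[1, 2], [-1, 2]]
= [[1/4, 1/2], [-1/4, 1/2]]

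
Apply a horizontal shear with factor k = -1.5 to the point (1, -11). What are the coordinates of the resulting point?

Shear matrix for horizontal shear with factor k = -1.5:
[[1, -1.50], [0, 1]]
Result: (1, -11) → (17.5, -11)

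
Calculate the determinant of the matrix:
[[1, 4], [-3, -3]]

For a 2×2 matrix [[a, b], [c, d]], det = ad - bc
det = (1)(-3) - (4)(-3) = -3 - -12 = 9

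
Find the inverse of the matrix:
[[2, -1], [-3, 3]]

For [[a,b],[c,d]], inverse = (1/det)·[[d,-b],[-c,a]]
det = (2)(3) - (-1)(-3) = 6 - 3 = 3
Inverse = (1/3)·[[3, 1], [3, 2]]
= [[1, 1/3], [1, 2/3]]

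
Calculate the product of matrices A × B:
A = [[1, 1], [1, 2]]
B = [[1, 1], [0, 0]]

Matrix multiplication:
C[0][0] = 1×1 + 1×0 = 1
C[0][1] = 1×1 + 1×0 = 1
C[1][0] = 1×1 + 2×0 = 1
C[1][1] = 1×1 + 2×0 = 1
Result: [[1, 1], [1, 1]]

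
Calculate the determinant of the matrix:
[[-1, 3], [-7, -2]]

For a 2×2 matrix [[a, b], [c, d]], det = ad - bc
det = (-1)(-2) - (3)(-7) = 2 - -21 = 23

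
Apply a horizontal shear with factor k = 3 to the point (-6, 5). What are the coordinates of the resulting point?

Shear matrix for horizontal shear with factor k = 3:
[[1, 3], [0, 1]]
Result: (-6, 5) → (9, 5)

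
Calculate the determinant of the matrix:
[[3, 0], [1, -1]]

For a 2×2 matrix [[a, b], [c, d]], det = ad - bc
det = (3)(-1) - (0)(1) = -3 - 0 = -3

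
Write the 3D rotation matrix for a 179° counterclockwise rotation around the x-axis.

Rotation matrix for counterclockwise 179° around x-axis:
cos(179°) = -0.9998, sin(179°) = 0.0175
Result: [[1, 0, 0], [0, -0.9998, -0.0175], [0, 0.0175, -0.9998]]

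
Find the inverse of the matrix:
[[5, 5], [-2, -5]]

For [[a,b],[c,d]], inverse = (1/det)·[[d,-b],[-c,a]]
det = (5)(-5) - (5)(-2) = -25 - -10 = -15
Inverse = (1/-15)·[[-5, -5], [2, 5]]
= [[1/3, 1/3], [-2/15, -1/3]]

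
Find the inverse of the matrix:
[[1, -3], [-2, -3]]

For [[a,b],[c,d]], inverse = (1/det)·[[d,-b],[-c,a]]
det = (1)(-3) - (-3)(-2) = -3 - 6 = -9
Inverse = (1/-9)·[[-3, 3], [2, 1]]
= [[1/3, -1/3], [-2/9, -1/9]]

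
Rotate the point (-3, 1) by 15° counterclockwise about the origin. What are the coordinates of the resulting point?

Rotation matrix for 15°: [[cos 15°, -sin 15°], [sin 15°, cos 15°]] ≈ [[0.965926, -0.258819], [0.258819, 0.965926]]
[[0.965926, -0.258819], [0.258819, 0.965926]] × [-3, 1]ᵀ ≈ [-3.1566, 0.1895]ᵀ
Result: (-3.1566, 0.1895)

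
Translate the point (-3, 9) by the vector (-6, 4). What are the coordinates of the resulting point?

Translation by (-6, 4) (homogeneous matrix [[1, 0, -6], [0, 1, 4], [0, 0, 1]]):
x' = -3 + -6 = -9
y' = 9 + 4 = 13
Result: (-9, 13)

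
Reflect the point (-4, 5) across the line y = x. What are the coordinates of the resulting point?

Reflection across line y = x: (-4, 5) → (5, -4)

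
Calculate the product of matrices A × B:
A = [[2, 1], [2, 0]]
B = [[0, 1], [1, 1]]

Matrix multiplication:
C[0][0] = 2×0 + 1×1 = 1
C[0][1] = 2×1 + 1×1 = 3
C[1][0] = 2×0 + 0×1 = 0
C[1][1] = 2×1 + 0×1 = 2
Result: [[1, 3], [0, 2]]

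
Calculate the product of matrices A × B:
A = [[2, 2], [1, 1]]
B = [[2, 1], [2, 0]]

Matrix multiplication:
C[0][0] = 2×2 + 2×2 = 8
C[0][1] = 2×1 + 2×0 = 2
C[1][0] = 1×2 + 1×2 = 4
C[1][1] = 1×1 + 1×0 = 1
Result: [[8, 2], [4, 1]]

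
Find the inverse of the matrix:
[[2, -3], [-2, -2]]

For [[a,b],[c,d]], inverse = (1/det)·[[d,-b],[-c,a]]
det = (2)(-2) - (-3)(-2) = -4 - 6 = -10
Inverse = (1/-10)·[[-2, 3], [2, 2]]
= [[1/5, -3/10], [-1/5, -1/5]]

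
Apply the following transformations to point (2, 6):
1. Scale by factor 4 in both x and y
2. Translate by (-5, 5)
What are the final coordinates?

Step 1: Scale (2, 6) by 4 → (8, 24)
Step 2: Translate by (-5, 5) → (3, 29)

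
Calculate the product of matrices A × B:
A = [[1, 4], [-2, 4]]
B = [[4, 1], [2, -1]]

Matrix multiplication:
C[0][0] = 1×4 + 4×2 = 12
C[0][1] = 1×1 + 4×-1 = -3
C[1][0] = -2×4 + 4×2 = 0
C[1][1] = -2×1 + 4×-1 = -6
Result: [[12, -3], [0, -6]]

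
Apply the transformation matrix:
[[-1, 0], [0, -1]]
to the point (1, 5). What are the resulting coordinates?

Matrix multiplication:
[[-1, 0], [0, -1]] × [1, 5]ᵀ
= [(-1)(1) + (0)(5), (0)(1) + (-1)(5)]ᵀ
= [-1, -5]ᵀ
Result: (-1, -5)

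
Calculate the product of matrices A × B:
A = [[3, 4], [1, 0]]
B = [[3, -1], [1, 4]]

Matrix multiplication:
C[0][0] = 3×3 + 4×1 = 13
C[0][1] = 3×-1 + 4×4 = 13
C[1][0] = 1×3 + 0×1 = 3
C[1][1] = 1×-1 + 0×4 = -1
Result: [[13, 13], [3, -1]]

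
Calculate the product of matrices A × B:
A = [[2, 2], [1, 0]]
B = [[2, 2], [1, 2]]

Matrix multiplication:
C[0][0] = 2×2 + 2×1 = 6
C[0][1] = 2×2 + 2×2 = 8
C[1][0] = 1×2 + 0×1 = 2
C[1][1] = 1×2 + 0×2 = 2
Result: [[6, 8], [2, 2]]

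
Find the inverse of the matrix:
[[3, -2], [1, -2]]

For [[a,b],[c,d]], inverse = (1/det)·[[d,-b],[-c,a]]
det = (3)(-2) - (-2)(1) = -6 - -2 = -4
Inverse = (1/-4)·[[-2, 2], [-1, 3]]
= [[1/2, -1/2], [1/4, -3/4]]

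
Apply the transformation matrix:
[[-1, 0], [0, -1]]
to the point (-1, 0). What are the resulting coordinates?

Matrix multiplication:
[[-1, 0], [0, -1]] × [-1, 0]ᵀ
= [(-1)(-1) + (0)(0), (0)(-1) + (-1)(0)]ᵀ
= [1, 0]ᵀ
Result: (1, 0)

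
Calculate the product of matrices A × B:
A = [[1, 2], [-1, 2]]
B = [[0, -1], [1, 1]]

Matrix multiplication:
C[0][0] = 1×0 + 2×1 = 2
C[0][1] = 1×-1 + 2×1 = 1
C[1][0] = -1×0 + 2×1 = 2
C[1][1] = -1×-1 + 2×1 = 3
Result: [[2, 1], [2, 3]]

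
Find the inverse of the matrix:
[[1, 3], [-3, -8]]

For [[a,b],[c,d]], inverse = (1/det)·[[d,-b],[-c,a]]
det = (1)(-8) - (3)(-3) = -8 - -9 = 1
Inverse = [[-8, -3], [3, 1]]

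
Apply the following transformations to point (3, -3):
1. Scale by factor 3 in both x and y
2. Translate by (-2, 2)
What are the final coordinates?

Step 1: Scale (3, -3) by 3 → (9, -9)
Step 2: Translate by (-2, 2) → (7, -7)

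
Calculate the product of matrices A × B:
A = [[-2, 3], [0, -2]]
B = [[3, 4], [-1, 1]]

Matrix multiplication:
C[0][0] = -2×3 + 3×-1 = -9
C[0][1] = -2×4 + 3×1 = -5
C[1][0] = 0×3 + -2×-1 = 2
C[1][1] = 0×4 + -2×1 = -2
Result: [[-9, -5], [2, -2]]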